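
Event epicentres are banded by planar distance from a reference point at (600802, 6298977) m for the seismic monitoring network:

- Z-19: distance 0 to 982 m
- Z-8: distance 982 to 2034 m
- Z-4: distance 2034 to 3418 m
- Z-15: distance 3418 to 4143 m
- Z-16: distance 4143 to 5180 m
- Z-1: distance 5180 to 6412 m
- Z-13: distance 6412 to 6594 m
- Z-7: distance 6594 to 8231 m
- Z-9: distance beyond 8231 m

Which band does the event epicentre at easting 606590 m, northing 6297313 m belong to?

Distance = √((606590−600802)² + (6297313−6298977)²) = √(33500944.000 + 2768896.000) = 6022.445 m.
5180 ≤ 6022.445 < 6412 → Z-1.

Z-1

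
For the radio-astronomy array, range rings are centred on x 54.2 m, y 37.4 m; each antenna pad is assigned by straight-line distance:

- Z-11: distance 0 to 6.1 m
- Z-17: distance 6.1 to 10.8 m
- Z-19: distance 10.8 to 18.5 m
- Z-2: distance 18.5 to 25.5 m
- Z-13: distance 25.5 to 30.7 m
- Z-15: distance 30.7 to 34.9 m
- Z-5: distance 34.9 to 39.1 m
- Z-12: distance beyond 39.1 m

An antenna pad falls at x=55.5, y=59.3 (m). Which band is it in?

Distance = √((55.5−54.2)² + (59.3−37.4)²) = √(1.690 + 479.610) = 21.939 m.
18.5 ≤ 21.939 < 25.5 → Z-2.

Z-2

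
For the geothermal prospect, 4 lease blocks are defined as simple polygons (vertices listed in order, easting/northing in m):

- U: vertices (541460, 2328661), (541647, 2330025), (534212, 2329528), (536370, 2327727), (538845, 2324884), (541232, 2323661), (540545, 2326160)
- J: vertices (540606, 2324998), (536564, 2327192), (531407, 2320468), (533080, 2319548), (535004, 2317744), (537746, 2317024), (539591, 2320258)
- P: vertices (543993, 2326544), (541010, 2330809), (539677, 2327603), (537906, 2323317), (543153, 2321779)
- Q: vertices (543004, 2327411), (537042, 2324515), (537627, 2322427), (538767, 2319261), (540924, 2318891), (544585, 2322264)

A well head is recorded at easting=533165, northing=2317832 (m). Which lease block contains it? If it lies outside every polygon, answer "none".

none

Cast a ray rightward from (533165, 2317832). For each polygon, the edges (by vertex number in listed order) whose endpoints lie on opposite sides of northing = 2317832, where each meets that height, and whether that is right or left of the point:
U: no edge straddles that height → 0 crossings.
J: 4–5 at easting≈534910.1 (right), 6–7 at easting≈538207.0 (right) → 2 crossings.
P: no edge straddles that height → 0 crossings.
Q: no edge straddles that height → 0 crossings.
All counts are even, so the point lies outside every listed polygon.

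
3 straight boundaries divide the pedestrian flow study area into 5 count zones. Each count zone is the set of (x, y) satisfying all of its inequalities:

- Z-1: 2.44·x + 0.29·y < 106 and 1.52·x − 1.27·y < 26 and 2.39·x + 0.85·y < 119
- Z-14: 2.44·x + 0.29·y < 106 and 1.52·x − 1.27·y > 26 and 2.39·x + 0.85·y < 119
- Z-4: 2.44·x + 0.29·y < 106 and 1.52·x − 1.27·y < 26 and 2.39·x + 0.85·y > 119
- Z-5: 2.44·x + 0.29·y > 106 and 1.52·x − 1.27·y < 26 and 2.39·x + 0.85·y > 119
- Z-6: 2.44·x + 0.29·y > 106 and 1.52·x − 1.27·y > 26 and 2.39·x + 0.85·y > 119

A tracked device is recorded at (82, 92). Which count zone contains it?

2.44·82 + 0.29·92 = 226.760, which is > 106
1.52·82 − 1.27·92 = 7.800, which is < 26
2.39·82 + 0.85·92 = 274.180, which is > 119
This sign pattern matches Z-5.

Z-5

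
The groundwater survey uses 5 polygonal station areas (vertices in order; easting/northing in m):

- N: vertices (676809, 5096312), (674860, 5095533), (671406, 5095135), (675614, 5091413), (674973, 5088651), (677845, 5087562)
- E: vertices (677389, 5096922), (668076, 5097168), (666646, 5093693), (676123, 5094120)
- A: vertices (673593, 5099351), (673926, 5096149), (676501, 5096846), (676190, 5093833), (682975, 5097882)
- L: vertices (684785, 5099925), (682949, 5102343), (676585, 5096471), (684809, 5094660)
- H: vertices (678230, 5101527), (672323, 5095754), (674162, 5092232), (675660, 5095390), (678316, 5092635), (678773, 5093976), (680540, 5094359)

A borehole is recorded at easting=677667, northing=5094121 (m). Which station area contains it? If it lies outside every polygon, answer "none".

Cast a ray rightward from (677667, 5094121). For each polygon, the edges (by vertex number in listed order) whose endpoints lie on opposite sides of northing = 5094121, where each meets that height, and whether that is right or left of the point:
N: 3–4 at easting≈672552.4 (left), 6–1 at easting≈677068.4 (left) → 0 crossings.
E: 2–3 at easting≈666822.1 (left), 4–1 at easting≈676123.5 (left) → 0 crossings.
A: 3–4 at easting≈676219.7 (left), 4–5 at easting≈676672.6 (left) → 0 crossings.
L: no edge straddles that height → 0 crossings.
H: 2–3 at easting≈673175.7 (left), 3–4 at easting≈675058.0 (left), 4–5 at easting≈676883.4 (left), 6–7 at easting≈679442.0 (right) → 1 crossing.
Only H has an odd count, so the point is inside H.

H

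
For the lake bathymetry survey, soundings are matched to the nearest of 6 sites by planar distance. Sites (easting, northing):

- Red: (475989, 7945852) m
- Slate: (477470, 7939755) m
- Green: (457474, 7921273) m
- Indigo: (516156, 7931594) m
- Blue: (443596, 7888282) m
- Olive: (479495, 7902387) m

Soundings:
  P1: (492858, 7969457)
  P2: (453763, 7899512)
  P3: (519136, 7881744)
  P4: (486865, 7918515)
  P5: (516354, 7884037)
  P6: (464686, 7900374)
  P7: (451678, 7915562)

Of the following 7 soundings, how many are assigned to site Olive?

4

P1 → Red
P2 → Blue
P3 → Olive
P4 → Olive
P5 → Olive
P6 → Olive
P7 → Green
4 of the 7 go to Olive.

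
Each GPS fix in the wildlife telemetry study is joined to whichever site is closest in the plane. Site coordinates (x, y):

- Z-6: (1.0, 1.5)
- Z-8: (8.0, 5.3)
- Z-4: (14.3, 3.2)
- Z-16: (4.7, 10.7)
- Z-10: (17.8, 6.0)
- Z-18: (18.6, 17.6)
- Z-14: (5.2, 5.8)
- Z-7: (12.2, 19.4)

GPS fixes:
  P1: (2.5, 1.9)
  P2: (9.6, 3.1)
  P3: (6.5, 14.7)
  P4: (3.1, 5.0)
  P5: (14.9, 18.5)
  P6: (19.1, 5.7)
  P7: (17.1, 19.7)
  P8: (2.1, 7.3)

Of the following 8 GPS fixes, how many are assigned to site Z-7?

1

P1 → Z-6
P2 → Z-8
P3 → Z-16
P4 → Z-14
P5 → Z-7
P6 → Z-10
P7 → Z-18
P8 → Z-14
1 of the 8 goes to Z-7.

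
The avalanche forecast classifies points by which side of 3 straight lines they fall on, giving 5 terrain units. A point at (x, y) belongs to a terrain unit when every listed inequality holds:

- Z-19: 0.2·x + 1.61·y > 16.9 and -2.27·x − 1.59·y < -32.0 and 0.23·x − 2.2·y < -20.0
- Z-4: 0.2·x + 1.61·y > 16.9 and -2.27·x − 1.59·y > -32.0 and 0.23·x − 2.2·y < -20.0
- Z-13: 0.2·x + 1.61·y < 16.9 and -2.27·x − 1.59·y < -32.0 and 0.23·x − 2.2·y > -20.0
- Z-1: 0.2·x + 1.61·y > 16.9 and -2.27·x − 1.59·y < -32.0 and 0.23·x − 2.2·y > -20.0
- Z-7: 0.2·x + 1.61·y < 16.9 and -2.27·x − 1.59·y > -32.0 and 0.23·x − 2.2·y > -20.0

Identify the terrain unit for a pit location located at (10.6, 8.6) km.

Z-13

0.2·10.6 + 1.61·8.6 = 15.966, which is < 16.9
-2.27·10.6 − 1.59·8.6 = -37.736, which is < -32.0
0.23·10.6 − 2.2·8.6 = -16.482, which is > -20.0
This sign pattern matches Z-13.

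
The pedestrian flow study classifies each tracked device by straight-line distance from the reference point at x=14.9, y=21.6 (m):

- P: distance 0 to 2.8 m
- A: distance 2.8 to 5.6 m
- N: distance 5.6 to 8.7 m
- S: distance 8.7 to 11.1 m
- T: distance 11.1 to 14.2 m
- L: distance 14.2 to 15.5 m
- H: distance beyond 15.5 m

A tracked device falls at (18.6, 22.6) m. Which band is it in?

Distance = √((18.6−14.9)² + (22.6−21.6)²) = √(13.690 + 1.000) = 3.833 m.
2.8 ≤ 3.833 < 5.6 → A.

A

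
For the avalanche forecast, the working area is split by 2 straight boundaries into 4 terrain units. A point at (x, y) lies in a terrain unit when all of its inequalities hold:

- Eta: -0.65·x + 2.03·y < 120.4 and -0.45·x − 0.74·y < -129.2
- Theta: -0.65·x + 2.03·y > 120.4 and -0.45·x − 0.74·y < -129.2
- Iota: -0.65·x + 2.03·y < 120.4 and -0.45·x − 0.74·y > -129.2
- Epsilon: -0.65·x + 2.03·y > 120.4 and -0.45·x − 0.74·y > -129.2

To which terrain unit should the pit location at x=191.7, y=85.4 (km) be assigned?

-0.65·191.7 + 2.03·85.4 = 48.757, which is < 120.4
-0.45·191.7 − 0.74·85.4 = -149.461, which is < -129.2
This sign pattern matches Eta.

Eta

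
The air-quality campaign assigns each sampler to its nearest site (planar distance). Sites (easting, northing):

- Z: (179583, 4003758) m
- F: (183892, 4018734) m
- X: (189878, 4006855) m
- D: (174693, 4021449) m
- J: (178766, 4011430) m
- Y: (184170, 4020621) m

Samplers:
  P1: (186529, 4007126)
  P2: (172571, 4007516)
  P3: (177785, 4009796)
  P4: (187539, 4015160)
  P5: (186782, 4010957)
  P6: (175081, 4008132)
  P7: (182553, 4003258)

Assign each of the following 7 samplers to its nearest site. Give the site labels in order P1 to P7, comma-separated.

X, J, J, F, X, J, Z

P1 → X (d²=11289242.00)
P2 → J (d²=53697421.00)
P3 → J (d²=3632317.00)
P4 → F (d²=26074085.00)
P5 → X (d²=26411620.00)
P6 → J (d²=24456029.00)
P7 → Z (d²=9070900.00)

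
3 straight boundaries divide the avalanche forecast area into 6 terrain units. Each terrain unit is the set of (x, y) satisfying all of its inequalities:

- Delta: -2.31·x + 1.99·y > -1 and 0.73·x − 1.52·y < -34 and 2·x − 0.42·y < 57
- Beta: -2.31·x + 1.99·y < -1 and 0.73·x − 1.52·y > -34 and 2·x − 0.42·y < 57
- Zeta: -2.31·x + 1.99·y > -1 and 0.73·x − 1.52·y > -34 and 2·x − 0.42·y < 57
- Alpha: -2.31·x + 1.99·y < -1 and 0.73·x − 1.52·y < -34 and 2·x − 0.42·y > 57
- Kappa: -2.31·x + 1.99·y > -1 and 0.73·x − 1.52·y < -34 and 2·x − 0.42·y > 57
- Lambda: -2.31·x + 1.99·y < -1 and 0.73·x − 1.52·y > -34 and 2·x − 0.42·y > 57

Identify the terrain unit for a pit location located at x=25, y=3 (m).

Beta

-2.31·25 + 1.99·3 = -51.780, which is < -1
0.73·25 − 1.52·3 = 13.690, which is > -34
2·25 − 0.42·3 = 48.740, which is < 57
This sign pattern matches Beta.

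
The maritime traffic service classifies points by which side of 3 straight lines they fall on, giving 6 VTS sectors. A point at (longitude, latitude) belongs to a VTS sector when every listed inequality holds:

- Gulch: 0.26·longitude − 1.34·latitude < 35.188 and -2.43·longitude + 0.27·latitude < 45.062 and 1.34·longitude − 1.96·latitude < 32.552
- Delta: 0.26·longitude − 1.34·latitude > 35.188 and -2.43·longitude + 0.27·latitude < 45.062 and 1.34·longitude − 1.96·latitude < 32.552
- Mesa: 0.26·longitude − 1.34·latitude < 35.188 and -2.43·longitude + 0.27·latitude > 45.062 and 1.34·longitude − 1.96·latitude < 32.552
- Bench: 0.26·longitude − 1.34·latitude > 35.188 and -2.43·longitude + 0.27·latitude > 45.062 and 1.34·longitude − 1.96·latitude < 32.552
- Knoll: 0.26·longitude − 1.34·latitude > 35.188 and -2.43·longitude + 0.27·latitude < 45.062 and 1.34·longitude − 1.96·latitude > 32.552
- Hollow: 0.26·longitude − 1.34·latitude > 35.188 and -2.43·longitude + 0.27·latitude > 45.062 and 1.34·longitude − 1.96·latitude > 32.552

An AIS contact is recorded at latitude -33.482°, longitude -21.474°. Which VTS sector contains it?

Knoll

0.26·-21.474 − 1.34·-33.482 = 39.283, which is > 35.188
-2.43·-21.474 + 0.27·-33.482 = 43.142, which is < 45.062
1.34·-21.474 − 1.96·-33.482 = 36.850, which is > 32.552
This sign pattern matches Knoll.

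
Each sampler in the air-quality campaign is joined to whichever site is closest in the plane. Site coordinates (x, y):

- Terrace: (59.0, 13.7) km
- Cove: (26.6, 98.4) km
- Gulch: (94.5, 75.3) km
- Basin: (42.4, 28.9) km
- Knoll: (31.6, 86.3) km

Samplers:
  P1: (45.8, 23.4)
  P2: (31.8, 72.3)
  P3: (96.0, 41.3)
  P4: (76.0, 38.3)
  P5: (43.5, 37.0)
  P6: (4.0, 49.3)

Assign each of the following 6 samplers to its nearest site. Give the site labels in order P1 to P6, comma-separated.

P1 → Basin (d²=41.81)
P2 → Knoll (d²=196.04)
P3 → Gulch (d²=1158.25)
P4 → Terrace (d²=894.16)
P5 → Basin (d²=66.82)
P6 → Basin (d²=1890.72)

Basin, Knoll, Gulch, Terrace, Basin, Basin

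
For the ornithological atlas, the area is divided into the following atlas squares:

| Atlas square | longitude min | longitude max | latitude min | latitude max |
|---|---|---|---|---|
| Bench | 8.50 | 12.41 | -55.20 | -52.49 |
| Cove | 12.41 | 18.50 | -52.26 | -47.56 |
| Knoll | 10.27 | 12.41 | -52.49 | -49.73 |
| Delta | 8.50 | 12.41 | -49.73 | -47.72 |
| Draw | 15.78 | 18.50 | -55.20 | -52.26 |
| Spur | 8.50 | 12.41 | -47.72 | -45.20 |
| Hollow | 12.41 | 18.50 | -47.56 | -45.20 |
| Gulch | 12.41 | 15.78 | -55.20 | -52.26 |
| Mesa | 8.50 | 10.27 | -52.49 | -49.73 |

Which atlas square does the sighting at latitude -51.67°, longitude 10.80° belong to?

Knoll

The point has longitude = 10.80 and latitude = -51.67.
Only Knoll satisfies 10.27 ≤ longitude ≤ 12.41 and -52.49 ≤ latitude ≤ -49.73.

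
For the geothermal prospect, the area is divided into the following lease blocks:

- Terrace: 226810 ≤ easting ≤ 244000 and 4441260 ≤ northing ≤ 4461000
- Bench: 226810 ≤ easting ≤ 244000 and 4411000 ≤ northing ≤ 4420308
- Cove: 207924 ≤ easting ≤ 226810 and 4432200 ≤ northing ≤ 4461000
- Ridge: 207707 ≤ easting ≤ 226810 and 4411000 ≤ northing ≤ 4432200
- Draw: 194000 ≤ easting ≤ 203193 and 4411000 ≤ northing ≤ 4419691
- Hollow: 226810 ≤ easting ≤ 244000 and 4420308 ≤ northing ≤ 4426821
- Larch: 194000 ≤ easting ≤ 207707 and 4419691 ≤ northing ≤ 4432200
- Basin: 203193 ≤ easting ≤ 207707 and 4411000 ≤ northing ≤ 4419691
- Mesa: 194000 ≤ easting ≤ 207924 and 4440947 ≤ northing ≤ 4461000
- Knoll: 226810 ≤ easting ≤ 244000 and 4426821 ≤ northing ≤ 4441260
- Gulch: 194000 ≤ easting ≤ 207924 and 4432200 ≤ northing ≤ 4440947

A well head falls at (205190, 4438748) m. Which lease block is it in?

The point has easting = 205190 and northing = 4438748.
Only Gulch satisfies 194000 ≤ easting ≤ 207924 and 4432200 ≤ northing ≤ 4440947.

Gulch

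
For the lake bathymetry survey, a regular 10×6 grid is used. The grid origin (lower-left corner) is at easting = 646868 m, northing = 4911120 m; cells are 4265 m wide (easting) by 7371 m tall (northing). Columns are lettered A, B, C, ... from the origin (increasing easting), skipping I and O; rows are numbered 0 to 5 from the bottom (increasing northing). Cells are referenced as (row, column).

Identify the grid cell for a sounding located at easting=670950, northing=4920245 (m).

Column index: ⌊(670950 − 646868) / 4265⌋ = ⌊5.646⌋ = 5 → column F
Row offset from origin: ⌊(4920245 − 4911120) / 7371⌋ = ⌊1.238⌋ = 1 → row 1

(1, F)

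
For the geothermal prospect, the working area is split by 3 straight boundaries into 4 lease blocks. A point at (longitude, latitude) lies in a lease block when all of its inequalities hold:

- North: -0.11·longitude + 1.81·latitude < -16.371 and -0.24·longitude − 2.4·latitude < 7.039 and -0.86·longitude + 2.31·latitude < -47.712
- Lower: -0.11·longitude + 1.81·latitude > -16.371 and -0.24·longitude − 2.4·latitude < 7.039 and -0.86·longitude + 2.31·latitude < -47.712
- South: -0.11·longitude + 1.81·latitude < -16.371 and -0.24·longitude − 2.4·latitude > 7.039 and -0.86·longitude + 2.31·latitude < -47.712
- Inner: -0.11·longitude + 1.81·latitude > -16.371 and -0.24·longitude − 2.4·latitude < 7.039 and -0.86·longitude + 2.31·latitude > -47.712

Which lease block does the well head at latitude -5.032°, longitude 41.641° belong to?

Inner

-0.11·41.641 + 1.81·-5.032 = -13.688, which is > -16.371
-0.24·41.641 − 2.4·-5.032 = 2.083, which is < 7.039
-0.86·41.641 + 2.31·-5.032 = -47.435, which is > -47.712
This sign pattern matches Inner.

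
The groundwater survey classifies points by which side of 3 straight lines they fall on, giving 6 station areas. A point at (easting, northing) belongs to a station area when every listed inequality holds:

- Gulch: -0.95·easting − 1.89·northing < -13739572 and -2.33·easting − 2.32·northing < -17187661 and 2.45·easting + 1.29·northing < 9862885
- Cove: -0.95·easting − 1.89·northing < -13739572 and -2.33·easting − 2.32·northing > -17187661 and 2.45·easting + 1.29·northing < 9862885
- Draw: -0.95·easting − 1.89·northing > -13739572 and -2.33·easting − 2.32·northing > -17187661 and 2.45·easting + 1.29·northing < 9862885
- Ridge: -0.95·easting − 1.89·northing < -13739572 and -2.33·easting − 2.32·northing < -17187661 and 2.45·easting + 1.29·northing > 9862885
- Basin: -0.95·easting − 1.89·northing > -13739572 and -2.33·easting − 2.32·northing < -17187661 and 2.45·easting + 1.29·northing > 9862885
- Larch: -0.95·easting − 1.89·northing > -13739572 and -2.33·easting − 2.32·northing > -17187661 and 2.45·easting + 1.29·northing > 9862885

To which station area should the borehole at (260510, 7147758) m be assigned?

-0.95·260510 − 1.89·7147758 = -13756747.120, which is < -13739572
-2.33·260510 − 2.32·7147758 = -17189786.860, which is < -17187661
2.45·260510 + 1.29·7147758 = 9858857.320, which is < 9862885
This sign pattern matches Gulch.

Gulch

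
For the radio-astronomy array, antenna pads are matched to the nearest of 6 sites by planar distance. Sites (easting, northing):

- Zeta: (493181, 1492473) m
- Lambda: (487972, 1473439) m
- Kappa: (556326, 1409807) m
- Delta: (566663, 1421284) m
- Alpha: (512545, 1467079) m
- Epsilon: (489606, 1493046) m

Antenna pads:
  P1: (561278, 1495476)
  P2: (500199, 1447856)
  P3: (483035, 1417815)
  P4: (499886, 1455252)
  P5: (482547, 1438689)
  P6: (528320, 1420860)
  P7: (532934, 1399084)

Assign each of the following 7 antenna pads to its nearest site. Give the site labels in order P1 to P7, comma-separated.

P1 → Alpha (d²=3181294898.00)
P2 → Alpha (d²=521947445.00)
P3 → Lambda (d²=3118403345.00)
P4 → Alpha (d²=300128210.00)
P5 → Lambda (d²=1236993125.00)
P6 → Kappa (d²=906504845.00)
P7 → Kappa (d²=662168393.00)

Alpha, Alpha, Lambda, Alpha, Lambda, Kappa, Kappa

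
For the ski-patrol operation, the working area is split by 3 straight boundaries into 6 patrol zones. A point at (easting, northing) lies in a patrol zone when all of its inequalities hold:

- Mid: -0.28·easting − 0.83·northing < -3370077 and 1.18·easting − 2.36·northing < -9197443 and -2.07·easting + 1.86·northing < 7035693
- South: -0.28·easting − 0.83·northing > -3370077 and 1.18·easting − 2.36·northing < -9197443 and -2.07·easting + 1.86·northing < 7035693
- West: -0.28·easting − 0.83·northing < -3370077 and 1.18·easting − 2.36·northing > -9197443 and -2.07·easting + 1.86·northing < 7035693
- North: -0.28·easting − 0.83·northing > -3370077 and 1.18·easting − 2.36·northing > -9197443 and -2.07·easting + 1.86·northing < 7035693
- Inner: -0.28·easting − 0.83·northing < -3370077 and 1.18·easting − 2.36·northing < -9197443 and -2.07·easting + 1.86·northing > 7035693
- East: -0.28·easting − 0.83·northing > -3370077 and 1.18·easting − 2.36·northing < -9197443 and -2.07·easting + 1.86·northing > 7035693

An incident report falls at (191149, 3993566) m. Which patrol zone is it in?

South

-0.28·191149 − 0.83·3993566 = -3368181.500, which is > -3370077
1.18·191149 − 2.36·3993566 = -9199259.940, which is < -9197443
-2.07·191149 + 1.86·3993566 = 7032354.330, which is < 7035693
This sign pattern matches South.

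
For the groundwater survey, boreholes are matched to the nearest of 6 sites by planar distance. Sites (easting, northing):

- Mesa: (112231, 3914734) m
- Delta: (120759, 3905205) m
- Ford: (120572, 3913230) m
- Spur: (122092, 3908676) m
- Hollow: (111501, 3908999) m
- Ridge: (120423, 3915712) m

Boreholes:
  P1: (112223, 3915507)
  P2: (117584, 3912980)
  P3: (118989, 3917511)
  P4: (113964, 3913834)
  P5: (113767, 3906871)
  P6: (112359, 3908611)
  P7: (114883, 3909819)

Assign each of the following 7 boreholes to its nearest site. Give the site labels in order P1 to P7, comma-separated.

Mesa, Ford, Ridge, Mesa, Hollow, Hollow, Hollow

P1 → Mesa (d²=597593.00)
P2 → Ford (d²=8990644.00)
P3 → Ridge (d²=5292757.00)
P4 → Mesa (d²=3813289.00)
P5 → Hollow (d²=9663140.00)
P6 → Hollow (d²=886708.00)
P7 → Hollow (d²=12110324.00)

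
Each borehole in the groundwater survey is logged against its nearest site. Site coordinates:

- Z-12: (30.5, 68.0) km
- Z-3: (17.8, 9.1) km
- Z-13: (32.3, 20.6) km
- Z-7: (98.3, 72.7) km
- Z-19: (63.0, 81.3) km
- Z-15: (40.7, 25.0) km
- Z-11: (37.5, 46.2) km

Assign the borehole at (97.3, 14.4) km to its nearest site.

Squared distances to each site:
Z-12: 7335.200; Z-3: 6348.340; Z-13: 4263.440; Z-7: 3399.890; Z-19: 5652.100; Z-15: 3315.920; Z-11: 4587.280.
Minimum at Z-15.

Z-15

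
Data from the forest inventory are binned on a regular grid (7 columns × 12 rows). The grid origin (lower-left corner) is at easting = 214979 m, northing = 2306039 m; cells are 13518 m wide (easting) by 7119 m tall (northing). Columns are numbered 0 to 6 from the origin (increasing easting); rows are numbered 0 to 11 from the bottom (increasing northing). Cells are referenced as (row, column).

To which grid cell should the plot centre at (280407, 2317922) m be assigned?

Column index: ⌊(280407 − 214979) / 13518⌋ = ⌊4.840⌋ = 4
Row offset from origin: ⌊(2317922 − 2306039) / 7119⌋ = ⌊1.669⌋ = 1 → row 1

(1, 4)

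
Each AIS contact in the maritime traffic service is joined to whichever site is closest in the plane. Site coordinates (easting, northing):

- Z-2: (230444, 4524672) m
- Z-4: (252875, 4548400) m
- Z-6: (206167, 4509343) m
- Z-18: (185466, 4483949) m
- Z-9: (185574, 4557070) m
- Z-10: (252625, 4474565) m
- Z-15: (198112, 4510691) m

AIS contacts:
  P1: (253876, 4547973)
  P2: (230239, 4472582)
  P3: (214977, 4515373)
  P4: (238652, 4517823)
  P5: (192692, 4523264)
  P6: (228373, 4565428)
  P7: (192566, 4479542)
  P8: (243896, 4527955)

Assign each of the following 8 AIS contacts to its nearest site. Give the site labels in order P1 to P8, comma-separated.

Z-4, Z-10, Z-6, Z-2, Z-15, Z-4, Z-18, Z-2

P1 → Z-4 (d²=1184330.00)
P2 → Z-10 (d²=505065285.00)
P3 → Z-6 (d²=113977000.00)
P4 → Z-2 (d²=114280065.00)
P5 → Z-15 (d²=187456729.00)
P6 → Z-4 (d²=890300788.00)
P7 → Z-18 (d²=69831649.00)
P8 → Z-2 (d²=191734393.00)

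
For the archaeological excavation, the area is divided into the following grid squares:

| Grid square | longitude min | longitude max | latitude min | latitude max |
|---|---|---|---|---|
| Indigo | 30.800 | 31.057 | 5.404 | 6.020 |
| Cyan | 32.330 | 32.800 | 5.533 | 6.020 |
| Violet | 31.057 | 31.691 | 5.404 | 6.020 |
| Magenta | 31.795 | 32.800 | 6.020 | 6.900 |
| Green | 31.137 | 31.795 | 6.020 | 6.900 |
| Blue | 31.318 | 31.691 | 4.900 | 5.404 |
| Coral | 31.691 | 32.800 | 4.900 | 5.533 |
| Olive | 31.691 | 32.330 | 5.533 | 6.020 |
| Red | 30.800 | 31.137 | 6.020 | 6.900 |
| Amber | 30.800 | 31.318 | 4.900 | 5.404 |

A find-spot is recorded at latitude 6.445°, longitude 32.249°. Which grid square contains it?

Magenta

The point has longitude = 32.249 and latitude = 6.445.
Only Magenta satisfies 31.795 ≤ longitude ≤ 32.800 and 6.020 ≤ latitude ≤ 6.900.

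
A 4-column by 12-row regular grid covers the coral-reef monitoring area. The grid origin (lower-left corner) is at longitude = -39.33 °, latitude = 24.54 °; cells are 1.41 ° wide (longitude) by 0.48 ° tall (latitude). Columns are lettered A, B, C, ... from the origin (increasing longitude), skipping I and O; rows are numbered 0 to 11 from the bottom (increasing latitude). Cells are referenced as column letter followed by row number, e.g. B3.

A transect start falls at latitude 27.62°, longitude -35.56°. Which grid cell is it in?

C6

Column index: ⌊(-35.56 − -39.33) / 1.41⌋ = ⌊2.674⌋ = 2 → column C
Row offset from origin: ⌊(27.62 − 24.54) / 0.48⌋ = ⌊6.417⌋ = 6 → row 6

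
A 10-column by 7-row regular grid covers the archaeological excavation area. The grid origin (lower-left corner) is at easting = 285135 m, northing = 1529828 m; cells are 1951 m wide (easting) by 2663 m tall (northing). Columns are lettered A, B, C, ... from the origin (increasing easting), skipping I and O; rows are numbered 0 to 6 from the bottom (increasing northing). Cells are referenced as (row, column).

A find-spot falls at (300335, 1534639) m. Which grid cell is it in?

Column index: ⌊(300335 − 285135) / 1951⌋ = ⌊7.791⌋ = 7 → column H
Row offset from origin: ⌊(1534639 − 1529828) / 2663⌋ = ⌊1.807⌋ = 1 → row 1

(1, H)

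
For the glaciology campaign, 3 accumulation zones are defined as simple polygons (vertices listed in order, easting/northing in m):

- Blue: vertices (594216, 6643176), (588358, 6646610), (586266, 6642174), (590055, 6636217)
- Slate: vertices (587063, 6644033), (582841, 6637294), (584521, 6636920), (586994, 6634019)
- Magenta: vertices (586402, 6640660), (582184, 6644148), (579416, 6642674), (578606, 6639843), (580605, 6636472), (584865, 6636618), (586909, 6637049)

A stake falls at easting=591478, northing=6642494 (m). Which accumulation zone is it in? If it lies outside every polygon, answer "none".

Cast a ray rightward from (591478, 6642494). For each polygon, the edges (by vertex number in listed order) whose endpoints lie on opposite sides of northing = 6642494, where each meets that height, and whether that is right or left of the point:
Blue: 2–3 at easting≈586416.9 (left), 4–1 at easting≈593808.2 (right) → 1 crossing.
Slate: 1–2 at easting≈586098.8 (left), 4–1 at easting≈587052.4 (left) → 0 crossings.
Magenta: 1–2 at easting≈584184.2 (left), 3–4 at easting≈579364.5 (left) → 0 crossings.
Only Blue has an odd count, so the point is inside Blue.

Blue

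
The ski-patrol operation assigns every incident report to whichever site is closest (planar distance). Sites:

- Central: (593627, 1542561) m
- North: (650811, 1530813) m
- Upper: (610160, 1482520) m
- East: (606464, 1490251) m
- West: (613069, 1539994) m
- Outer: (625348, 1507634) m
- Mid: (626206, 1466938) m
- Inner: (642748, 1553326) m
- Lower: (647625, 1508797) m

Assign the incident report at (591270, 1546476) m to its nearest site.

Central

Squared distances to each site:
Central: 20882674.000; North: 3790460250.000; Upper: 4447202036.000; East: 3392108261.000; West: 517212725.000; Outer: 2670011048.000; Mid: 7546817540.000; Inner: 2696906984.000; Lower: 4595593066.000.
Minimum at Central.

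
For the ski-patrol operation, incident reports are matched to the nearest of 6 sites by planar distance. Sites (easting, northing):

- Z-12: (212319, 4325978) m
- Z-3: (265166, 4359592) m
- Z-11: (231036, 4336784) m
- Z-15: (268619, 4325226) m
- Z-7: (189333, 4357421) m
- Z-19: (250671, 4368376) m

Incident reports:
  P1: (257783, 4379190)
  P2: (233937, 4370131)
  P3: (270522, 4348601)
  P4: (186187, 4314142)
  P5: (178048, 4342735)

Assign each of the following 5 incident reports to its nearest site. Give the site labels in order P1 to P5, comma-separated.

P1 → Z-19 (d²=167523140.00)
P2 → Z-19 (d²=283106781.00)
P3 → Z-3 (d²=149488817.00)
P4 → Z-12 (d²=822972320.00)
P5 → Z-7 (d²=343029821.00)

Z-19, Z-19, Z-3, Z-12, Z-7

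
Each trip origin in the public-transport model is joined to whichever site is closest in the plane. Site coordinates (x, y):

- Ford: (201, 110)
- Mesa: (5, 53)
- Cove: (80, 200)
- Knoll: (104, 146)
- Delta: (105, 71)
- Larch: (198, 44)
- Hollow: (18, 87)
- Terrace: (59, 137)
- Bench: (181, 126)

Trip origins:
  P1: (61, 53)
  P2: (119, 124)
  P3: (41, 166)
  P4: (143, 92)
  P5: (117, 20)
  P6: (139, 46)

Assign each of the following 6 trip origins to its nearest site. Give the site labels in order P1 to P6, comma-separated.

P1 → Delta (d²=2260.00)
P2 → Knoll (d²=709.00)
P3 → Terrace (d²=1165.00)
P4 → Delta (d²=1885.00)
P5 → Delta (d²=2745.00)
P6 → Delta (d²=1781.00)

Delta, Knoll, Terrace, Delta, Delta, Delta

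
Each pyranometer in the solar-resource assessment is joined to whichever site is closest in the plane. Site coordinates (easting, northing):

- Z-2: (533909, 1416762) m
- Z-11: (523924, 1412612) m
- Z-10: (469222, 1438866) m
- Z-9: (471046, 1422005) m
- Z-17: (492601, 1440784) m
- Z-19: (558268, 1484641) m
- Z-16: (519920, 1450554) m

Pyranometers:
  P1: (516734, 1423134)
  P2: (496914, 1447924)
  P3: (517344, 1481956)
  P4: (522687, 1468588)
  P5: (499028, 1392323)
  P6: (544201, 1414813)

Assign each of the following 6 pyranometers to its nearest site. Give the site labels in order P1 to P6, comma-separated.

Z-11, Z-17, Z-16, Z-16, Z-11, Z-2

P1 → Z-11 (d²=162408584.00)
P2 → Z-17 (d²=69581569.00)
P3 → Z-16 (d²=992721380.00)
P4 → Z-16 (d²=332881445.00)
P5 → Z-11 (d²=1031454337.00)
P6 → Z-2 (d²=109723865.00)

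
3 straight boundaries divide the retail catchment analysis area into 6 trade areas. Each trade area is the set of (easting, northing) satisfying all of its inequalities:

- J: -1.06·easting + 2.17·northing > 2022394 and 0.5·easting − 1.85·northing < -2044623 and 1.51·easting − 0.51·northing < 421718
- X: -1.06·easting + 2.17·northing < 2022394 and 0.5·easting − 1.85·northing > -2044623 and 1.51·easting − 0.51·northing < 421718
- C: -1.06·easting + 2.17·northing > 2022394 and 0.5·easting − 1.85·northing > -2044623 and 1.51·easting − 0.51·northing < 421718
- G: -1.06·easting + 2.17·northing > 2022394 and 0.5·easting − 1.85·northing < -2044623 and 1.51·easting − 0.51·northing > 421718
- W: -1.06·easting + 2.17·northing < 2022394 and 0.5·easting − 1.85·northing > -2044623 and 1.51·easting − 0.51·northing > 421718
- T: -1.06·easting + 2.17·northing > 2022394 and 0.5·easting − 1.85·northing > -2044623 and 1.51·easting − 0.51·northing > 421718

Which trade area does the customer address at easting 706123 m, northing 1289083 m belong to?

-1.06·706123 + 2.17·1289083 = 2048819.730, which is > 2022394
0.5·706123 − 1.85·1289083 = -2031742.050, which is > -2044623
1.51·706123 − 0.51·1289083 = 408813.400, which is < 421718
This sign pattern matches C.

C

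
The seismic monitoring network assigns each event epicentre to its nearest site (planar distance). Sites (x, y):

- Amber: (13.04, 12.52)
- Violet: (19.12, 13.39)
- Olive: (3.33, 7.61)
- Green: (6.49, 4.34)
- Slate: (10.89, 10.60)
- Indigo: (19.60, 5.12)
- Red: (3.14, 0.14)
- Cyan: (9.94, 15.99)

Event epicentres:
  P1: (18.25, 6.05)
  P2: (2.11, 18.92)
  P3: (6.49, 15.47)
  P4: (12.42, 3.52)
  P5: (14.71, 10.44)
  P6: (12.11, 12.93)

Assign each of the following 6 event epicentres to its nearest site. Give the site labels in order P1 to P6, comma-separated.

P1 → Indigo (d²=2.69)
P2 → Cyan (d²=69.89)
P3 → Cyan (d²=12.17)
P4 → Green (d²=35.84)
P5 → Amber (d²=7.12)
P6 → Amber (d²=1.03)

Indigo, Cyan, Cyan, Green, Amber, Amber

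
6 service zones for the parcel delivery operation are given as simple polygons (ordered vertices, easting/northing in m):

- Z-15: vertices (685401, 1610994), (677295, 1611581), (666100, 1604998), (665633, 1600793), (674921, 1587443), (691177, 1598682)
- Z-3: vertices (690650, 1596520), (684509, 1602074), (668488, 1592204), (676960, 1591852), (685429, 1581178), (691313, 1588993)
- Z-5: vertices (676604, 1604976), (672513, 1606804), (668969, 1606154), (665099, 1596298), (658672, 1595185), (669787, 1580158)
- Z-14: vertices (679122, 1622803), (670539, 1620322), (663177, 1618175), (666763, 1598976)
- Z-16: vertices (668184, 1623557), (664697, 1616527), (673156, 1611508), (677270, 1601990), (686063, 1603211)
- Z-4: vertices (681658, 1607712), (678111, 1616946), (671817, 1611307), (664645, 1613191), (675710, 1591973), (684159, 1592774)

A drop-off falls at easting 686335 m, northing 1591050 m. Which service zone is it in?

Z-3

Cast a ray rightward from (686335, 1591050). For each polygon, the edges (by vertex number in listed order) whose endpoints lie on opposite sides of northing = 1591050, where each meets that height, and whether that is right or left of the point:
Z-15: 4–5 at easting≈672411.5 (left), 5–6 at easting≈680138.1 (left) → 0 crossings.
Z-3: 4–5 at easting≈677596.3 (left), 6–1 at easting≈691131.8 (right) → 1 crossing.
Z-5: 5–6 at easting≈661730.5 (left), 6–1 at easting≈672778.8 (left) → 0 crossings.
Z-14: no edge straddles that height → 0 crossings.
Z-16: no edge straddles that height → 0 crossings.
Z-4: no edge straddles that height → 0 crossings.
Only Z-3 has an odd count, so the point is inside Z-3.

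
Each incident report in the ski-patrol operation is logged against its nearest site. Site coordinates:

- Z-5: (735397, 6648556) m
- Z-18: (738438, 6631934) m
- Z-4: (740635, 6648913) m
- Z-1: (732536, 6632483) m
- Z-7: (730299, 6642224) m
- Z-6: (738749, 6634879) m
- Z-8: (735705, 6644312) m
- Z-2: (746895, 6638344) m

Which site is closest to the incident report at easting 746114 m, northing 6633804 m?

Squared distances to each site:
Z-5: 332475593.000; Z-18: 62417876.000; Z-4: 258301322.000; Z-1: 186107125.000; Z-7: 321010625.000; Z-6: 55398850.000; Z-8: 218765345.000; Z-2: 21221561.000.
Minimum at Z-2.

Z-2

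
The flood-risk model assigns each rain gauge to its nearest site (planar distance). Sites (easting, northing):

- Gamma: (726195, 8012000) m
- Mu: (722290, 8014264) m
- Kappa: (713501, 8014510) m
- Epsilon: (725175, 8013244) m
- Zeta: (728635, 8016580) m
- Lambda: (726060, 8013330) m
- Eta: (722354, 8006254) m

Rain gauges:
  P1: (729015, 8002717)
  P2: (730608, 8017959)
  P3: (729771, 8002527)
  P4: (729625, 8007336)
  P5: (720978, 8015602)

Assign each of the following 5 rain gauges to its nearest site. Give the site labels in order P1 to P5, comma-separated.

Eta, Zeta, Eta, Gamma, Mu

P1 → Eta (d²=56879290.00)
P2 → Zeta (d²=5794370.00)
P3 → Eta (d²=68902418.00)
P4 → Gamma (d²=33517796.00)
P5 → Mu (d²=3511588.00)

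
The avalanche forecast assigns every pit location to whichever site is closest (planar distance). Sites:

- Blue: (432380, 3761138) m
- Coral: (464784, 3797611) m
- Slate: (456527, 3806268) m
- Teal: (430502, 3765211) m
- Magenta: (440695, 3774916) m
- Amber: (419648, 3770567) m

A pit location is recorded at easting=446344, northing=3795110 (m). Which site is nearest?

Slate

Squared distances to each site:
Blue: 1349090080.000; Coral: 346288601.000; Slate: 228194453.000; Teal: 1144919165.000; Magenta: 439708837.000; Amber: 1315035265.000.
Minimum at Slate.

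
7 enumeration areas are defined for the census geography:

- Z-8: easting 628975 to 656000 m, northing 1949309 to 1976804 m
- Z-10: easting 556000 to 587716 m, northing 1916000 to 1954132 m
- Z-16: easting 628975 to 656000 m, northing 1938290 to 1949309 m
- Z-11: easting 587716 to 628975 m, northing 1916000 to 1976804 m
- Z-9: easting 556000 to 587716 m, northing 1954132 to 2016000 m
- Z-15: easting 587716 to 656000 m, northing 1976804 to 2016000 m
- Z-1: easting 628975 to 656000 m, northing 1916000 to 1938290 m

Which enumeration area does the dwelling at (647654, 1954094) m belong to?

The point has easting = 647654 and northing = 1954094.
Only Z-8 satisfies 628975 ≤ easting ≤ 656000 and 1949309 ≤ northing ≤ 1976804.

Z-8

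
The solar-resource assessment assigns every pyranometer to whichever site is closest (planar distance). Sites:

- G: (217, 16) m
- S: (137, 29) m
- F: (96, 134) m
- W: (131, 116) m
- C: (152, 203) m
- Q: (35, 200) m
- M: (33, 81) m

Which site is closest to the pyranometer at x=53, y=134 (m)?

F

Squared distances to each site:
G: 40820.000; S: 18081.000; F: 1849.000; W: 6408.000; C: 14562.000; Q: 4680.000; M: 3209.000.
Minimum at F.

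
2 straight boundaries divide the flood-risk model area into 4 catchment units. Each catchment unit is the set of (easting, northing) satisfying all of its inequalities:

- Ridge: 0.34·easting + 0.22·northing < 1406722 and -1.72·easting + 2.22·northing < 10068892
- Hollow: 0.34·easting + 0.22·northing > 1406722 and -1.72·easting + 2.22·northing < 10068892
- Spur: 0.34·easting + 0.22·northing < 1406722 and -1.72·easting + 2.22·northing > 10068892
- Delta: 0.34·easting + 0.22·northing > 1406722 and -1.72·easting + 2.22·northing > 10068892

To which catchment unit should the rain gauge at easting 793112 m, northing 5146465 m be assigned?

0.34·793112 + 0.22·5146465 = 1401880.380, which is < 1406722
-1.72·793112 + 2.22·5146465 = 10060999.660, which is < 10068892
This sign pattern matches Ridge.

Ridge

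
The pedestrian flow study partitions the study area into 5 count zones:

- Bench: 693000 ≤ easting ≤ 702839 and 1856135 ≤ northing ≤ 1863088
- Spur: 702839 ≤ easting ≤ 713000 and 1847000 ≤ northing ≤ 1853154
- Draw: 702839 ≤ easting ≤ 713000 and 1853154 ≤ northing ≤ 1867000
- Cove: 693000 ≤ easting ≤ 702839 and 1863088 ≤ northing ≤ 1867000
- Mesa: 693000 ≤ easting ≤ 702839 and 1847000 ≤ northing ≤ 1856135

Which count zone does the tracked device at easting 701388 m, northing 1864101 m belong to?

The point has easting = 701388 and northing = 1864101.
Only Cove satisfies 693000 ≤ easting ≤ 702839 and 1863088 ≤ northing ≤ 1867000.

Cove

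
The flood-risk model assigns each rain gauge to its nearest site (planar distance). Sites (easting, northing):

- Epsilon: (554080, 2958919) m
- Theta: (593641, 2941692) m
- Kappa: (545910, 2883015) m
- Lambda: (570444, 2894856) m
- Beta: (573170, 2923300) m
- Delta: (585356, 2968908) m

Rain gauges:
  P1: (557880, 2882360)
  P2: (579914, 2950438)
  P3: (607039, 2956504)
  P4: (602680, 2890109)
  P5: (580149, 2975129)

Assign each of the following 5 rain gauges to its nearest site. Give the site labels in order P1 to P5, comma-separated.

Kappa, Theta, Theta, Lambda, Delta

P1 → Kappa (d²=143709925.00)
P2 → Theta (d²=264923045.00)
P3 → Theta (d²=398901748.00)
P4 → Lambda (d²=1061693705.00)
P5 → Delta (d²=65813690.00)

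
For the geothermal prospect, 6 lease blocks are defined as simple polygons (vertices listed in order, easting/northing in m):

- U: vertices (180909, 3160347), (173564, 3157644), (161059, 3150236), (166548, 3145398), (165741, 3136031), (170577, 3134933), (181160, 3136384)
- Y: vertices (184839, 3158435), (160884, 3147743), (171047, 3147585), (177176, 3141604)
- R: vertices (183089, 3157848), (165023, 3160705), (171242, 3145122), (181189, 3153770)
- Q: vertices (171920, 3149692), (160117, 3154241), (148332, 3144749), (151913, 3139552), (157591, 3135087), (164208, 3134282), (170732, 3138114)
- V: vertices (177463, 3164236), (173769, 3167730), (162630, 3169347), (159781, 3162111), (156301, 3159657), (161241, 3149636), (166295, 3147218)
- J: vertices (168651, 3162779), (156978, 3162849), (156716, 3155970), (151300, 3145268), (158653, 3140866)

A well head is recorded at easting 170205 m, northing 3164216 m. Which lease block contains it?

Cast a ray rightward from (170205, 3164216). For each polygon, the edges (by vertex number in listed order) whose endpoints lie on opposite sides of northing = 3164216, where each meets that height, and whether that is right or left of the point:
U: no edge straddles that height → 0 crossings.
Y: no edge straddles that height → 0 crossings.
R: no edge straddles that height → 0 crossings.
Q: no edge straddles that height → 0 crossings.
V: 3–4 at easting≈160609.8 (left), 7–1 at easting≈177449.9 (right) → 1 crossing.
J: no edge straddles that height → 0 crossings.
Only V has an odd count, so the point is inside V.

V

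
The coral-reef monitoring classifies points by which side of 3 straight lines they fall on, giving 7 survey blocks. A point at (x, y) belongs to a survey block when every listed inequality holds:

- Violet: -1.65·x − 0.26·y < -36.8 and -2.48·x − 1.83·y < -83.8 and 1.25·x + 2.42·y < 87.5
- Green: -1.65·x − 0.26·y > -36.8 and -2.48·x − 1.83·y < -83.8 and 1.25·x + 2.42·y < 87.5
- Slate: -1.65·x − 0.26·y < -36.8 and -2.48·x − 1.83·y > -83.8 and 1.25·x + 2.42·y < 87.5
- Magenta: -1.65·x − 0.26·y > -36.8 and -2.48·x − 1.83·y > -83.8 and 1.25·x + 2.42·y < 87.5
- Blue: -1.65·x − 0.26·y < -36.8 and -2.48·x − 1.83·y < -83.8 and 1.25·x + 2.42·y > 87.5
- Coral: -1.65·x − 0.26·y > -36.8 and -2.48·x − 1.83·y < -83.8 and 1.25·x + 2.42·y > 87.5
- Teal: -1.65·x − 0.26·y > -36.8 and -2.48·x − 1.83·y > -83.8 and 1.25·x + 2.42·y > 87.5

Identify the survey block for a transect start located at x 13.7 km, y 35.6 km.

Coral

-1.65·13.7 − 0.26·35.6 = -31.861, which is > -36.8
-2.48·13.7 − 1.83·35.6 = -99.124, which is < -83.8
1.25·13.7 + 2.42·35.6 = 103.277, which is > 87.5
This sign pattern matches Coral.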